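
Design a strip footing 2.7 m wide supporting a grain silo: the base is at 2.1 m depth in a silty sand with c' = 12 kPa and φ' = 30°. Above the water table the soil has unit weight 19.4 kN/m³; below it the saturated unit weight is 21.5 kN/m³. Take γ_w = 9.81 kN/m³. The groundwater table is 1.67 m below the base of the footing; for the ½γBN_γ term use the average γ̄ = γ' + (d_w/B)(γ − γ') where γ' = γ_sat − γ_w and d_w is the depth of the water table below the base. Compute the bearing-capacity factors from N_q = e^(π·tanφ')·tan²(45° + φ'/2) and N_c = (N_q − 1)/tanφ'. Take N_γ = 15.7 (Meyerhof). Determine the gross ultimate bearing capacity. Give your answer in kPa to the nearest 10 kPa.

q_ult ≈ 1460 kPa

tan30° = 0.5774, so N_q = e^(π×0.5774)·tan²(60°) = 6.134 × 3.0 = 18.4.
N_c = (18.4 − 1)/tan30° = 30.14.
q = γ·D_f = 19.4 × 2.1 = 40.74 kPa.
γ' = 11.69 kN/m³; averaging over the depth B below the base, γ̄ = γ' + (d_w/B)(γ − γ') = 16.459 kN/m³.
c·N_c = 12 × 30.14 = 361.68 kPa
q·N_q = 40.74 × 18.401 = 749.66 kPa
0.5·γ·B·N_γ = 0.5 × 16.459 × 2.7 × 15.7 = 348.84 kPa
q_ult = 361.68 + 749.66 + 348.84 = 1460.2 kPa.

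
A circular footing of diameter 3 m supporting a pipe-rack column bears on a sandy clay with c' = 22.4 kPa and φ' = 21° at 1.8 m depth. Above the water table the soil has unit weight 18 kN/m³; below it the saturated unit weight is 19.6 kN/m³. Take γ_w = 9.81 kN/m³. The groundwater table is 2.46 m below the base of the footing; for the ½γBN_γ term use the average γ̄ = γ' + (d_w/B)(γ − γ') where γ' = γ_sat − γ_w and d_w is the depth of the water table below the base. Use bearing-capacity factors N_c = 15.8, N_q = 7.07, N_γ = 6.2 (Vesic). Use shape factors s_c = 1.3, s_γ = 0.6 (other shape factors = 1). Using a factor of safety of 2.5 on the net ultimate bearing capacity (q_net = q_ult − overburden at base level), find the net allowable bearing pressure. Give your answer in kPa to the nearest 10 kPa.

q_all(net) ≈ 300 kPa

q = γ·D_f = 18 × 1.8 = 32.4 kPa.
γ' = 9.79 kN/m³; averaging over the depth B below the base, γ̄ = γ' + (d_w/B)(γ − γ') = 16.522 kN/m³.
c·N_c·s_c = 22.4 × 15.8 × 1.3 = 460.1 kPa
q·N_q = 32.4 × 7.07 = 229.07 kPa
0.5·γ·B·N_γ·s_γ = 0.5 × 16.522 × 3 × 6.2 × 0.6 = 92.194 kPa
q_ult = 460.1 + 229.07 + 92.194 = 781.36 kPa.
q_net = 781.36 − 32.4 = 748.96 kPa.
q_all(net) = 748.96 / 2.5 = 299.58 kPa.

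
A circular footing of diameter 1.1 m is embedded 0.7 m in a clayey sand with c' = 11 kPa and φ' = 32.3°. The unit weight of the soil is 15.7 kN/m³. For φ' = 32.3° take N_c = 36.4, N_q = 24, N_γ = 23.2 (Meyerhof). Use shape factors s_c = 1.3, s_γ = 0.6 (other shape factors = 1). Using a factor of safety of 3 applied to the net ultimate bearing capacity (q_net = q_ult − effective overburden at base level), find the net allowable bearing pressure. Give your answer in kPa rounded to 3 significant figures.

Overburden at base level: q = 15.7 × 0.7 = 10.99 kPa.
Cohesion term c·N_c·s_c = 11 × 36.4 × 1.3 = 520.52 kPa; surcharge term q·N_q = 10.99 × 24 = 263.76 kPa; self-weight term 0.5·γ·B·N_γ·s_γ = 0.5 × 15.7 × 1.1 × 23.2 × 0.6 = 120.2 kPa.
q_ult = 520.52 + 263.76 + 120.2 = 904.48 kPa.
Net ultimate: q_net = 904.48 − 10.99 = 893.49 kPa.
q_all(net) = 893.49 / 3 = 297.83 kPa.

q_all(net) ≈ 298 kPa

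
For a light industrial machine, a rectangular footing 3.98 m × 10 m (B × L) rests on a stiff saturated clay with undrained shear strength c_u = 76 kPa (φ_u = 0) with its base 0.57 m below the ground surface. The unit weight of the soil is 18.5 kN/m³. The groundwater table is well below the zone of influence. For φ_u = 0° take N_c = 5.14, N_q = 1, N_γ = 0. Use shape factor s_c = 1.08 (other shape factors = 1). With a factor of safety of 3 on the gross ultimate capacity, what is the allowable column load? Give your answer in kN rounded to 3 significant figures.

Effective surcharge at the founding depth q = γ·D_f = 18.5 × 0.57 = 10.545 kPa.
q_ult = c·N_c·s_c + q·N_q
     = 76 × 5.14 × 1.08 + 10.545 × 1
     = 421.89 + 10.545 = 432.44 kPa.
Gross allowable pressure q_all = 432.44 / 3 = 144.15 kPa.
Footing area = 39.8 m², so allowable column load = 144.15 × 39.8 = 5737 kN.

P_all ≈ 5740 kN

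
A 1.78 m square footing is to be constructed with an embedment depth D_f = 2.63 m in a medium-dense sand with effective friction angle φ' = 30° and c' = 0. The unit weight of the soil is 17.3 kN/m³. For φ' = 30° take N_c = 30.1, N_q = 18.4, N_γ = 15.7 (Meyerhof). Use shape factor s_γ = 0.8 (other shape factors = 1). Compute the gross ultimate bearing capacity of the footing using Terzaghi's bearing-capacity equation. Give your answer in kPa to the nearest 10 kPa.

q_ult ≈ 1030 kPa

q = γ·D_f = 17.3 × 2.63 = 45.499 kPa.
q·N_q = 45.499 × 18.4 = 837.18 kPa
0.5·γ·B·N_γ·s_γ = 0.5 × 17.3 × 1.78 × 15.7 × 0.8 = 193.39 kPa
q_ult = 837.18 + 193.39 = 1030.6 kPa.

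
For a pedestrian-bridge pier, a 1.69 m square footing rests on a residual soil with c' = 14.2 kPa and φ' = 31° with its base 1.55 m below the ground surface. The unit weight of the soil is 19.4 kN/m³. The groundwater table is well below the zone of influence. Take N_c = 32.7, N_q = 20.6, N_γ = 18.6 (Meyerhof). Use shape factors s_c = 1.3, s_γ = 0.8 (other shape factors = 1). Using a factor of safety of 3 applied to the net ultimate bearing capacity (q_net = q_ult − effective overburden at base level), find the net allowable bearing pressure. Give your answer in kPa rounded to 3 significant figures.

q_all(net) ≈ 479 kPa

Overburden at base level: q = 19.4 × 1.55 = 30.07 kPa.
Cohesion term c·N_c·s_c = 14.2 × 32.7 × 1.3 = 603.64 kPa; surcharge term q·N_q = 30.07 × 20.6 = 619.44 kPa; self-weight term 0.5·γ·B·N_γ·s_γ = 0.5 × 19.4 × 1.69 × 18.6 × 0.8 = 243.93 kPa.
q_ult = 603.64 + 619.44 + 243.93 = 1467 kPa.
Net ultimate: q_net = 1467 − 30.07 = 1436.9 kPa.
q_all(net) = 1436.9 / 3 = 478.98 kPa.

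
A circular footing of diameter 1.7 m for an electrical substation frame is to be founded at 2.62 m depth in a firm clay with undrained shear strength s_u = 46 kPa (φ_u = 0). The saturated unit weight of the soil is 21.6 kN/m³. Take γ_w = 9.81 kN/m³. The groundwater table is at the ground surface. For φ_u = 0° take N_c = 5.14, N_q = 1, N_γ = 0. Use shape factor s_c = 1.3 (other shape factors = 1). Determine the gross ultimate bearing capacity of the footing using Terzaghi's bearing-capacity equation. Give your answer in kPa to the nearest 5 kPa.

With the water table at the surface the whole profile is submerged: γ' = 21.6 − 9.81 = 11.79 kN/m³, so q = γ'·D_f = 30.89 kPa.
q_ult = c·N_c·s_c + q·N_q
     = 46 × 5.14 × 1.3 + 30.89 × 1
     = 307.37 + 30.89 = 338.26 kPa.

q_ult ≈ 340 kPa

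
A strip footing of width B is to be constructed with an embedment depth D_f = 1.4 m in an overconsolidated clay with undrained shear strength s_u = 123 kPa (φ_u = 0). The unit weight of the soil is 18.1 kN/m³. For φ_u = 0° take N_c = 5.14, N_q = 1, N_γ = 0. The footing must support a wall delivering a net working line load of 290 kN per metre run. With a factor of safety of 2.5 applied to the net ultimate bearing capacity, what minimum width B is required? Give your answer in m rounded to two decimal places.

B = 1.15 m

Overburden at base level: q = 18.1 × 1.4 = 25.34 kPa.
Cohesion term c·N_c = 123 × 5.14 = 632.22 kPa; surcharge term q·N_q = 25.34 × 1 = 25.34 kPa.
q_ult = 632.22 + 25.34 = 657.56 kPa.
For φ = 0 the ½γBN_γ term vanishes, so q_ult is independent of B. q_net = 657.56 − 25.34 = 632.22 kPa; q_all(net) = 632.22/2.5 = 252.89 kPa.
Required width B = w / q_all(net) = 290 / 252.89 = 1.147 m.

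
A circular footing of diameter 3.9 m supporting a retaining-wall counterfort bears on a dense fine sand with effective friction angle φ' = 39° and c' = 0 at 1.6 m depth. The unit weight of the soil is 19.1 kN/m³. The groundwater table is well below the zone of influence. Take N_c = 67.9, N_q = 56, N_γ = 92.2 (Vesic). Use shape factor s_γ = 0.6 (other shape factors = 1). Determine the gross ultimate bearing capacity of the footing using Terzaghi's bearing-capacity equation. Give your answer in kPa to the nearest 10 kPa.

q = γ·D_f = 19.1 × 1.6 = 30.56 kPa.
q·N_q = 30.56 × 56 = 1711.4 kPa
0.5·γ·B·N_γ·s_γ = 0.5 × 19.1 × 3.9 × 92.2 × 0.6 = 2060.4 kPa
q_ult = 1711.4 + 2060.4 = 3771.8 kPa.

q_ult ≈ 3770 kPa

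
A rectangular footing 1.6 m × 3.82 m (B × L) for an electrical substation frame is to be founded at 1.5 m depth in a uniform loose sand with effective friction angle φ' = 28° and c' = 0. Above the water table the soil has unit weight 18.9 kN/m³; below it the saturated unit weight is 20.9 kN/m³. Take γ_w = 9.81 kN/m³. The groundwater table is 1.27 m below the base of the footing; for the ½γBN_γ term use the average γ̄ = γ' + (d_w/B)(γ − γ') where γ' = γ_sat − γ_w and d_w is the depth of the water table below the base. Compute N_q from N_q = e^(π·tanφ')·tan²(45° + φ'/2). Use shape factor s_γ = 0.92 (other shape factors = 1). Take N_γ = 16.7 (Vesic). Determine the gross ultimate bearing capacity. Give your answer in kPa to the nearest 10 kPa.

q_ult ≈ 630 kPa

tan28° = 0.5317, so N_q = e^(π×0.5317)·tan²(59°) = 5.314 × 2.77 = 14.72.
Effective surcharge at the founding depth q = γ·D_f = 18.9 × 1.5 = 28.35 kPa.
With d_w = 1.27 m < B, γ̄ = 11.09 + (1.27/1.6) × (18.9 − 11.09) = 17.289 kN/m³.
q_ult = q·N_q + 0.5·γ·B·N_γ·s_γ
     = 28.35 × 14.72 + 0.5 × 17.289 × 1.6 × 16.7 × 0.92
     = 417.31 + 212.5 = 629.81 kPa.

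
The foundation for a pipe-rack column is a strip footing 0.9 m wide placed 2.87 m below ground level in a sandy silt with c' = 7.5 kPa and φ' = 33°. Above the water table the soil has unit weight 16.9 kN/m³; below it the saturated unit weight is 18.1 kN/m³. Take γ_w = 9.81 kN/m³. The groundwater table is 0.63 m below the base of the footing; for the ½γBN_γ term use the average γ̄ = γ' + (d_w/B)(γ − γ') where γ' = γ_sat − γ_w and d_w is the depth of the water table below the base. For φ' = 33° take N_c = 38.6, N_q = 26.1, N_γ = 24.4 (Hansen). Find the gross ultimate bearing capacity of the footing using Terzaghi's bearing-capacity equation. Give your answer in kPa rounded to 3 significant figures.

q_ult ≈ 1710 kPa

Effective surcharge at the founding depth q = γ·D_f = 16.9 × 2.87 = 48.503 kPa.
With d_w = 0.63 m < B, γ̄ = 8.29 + (0.63/0.9) × (16.9 − 8.29) = 14.317 kN/m³.
q_ult = c·N_c + q·N_q + 0.5·γ·B·N_γ
     = 7.5 × 38.6 + 48.503 × 26.1 + 0.5 × 14.317 × 0.9 × 24.4
     = 289.5 + 1265.9 + 157.2 = 1712.6 kPa.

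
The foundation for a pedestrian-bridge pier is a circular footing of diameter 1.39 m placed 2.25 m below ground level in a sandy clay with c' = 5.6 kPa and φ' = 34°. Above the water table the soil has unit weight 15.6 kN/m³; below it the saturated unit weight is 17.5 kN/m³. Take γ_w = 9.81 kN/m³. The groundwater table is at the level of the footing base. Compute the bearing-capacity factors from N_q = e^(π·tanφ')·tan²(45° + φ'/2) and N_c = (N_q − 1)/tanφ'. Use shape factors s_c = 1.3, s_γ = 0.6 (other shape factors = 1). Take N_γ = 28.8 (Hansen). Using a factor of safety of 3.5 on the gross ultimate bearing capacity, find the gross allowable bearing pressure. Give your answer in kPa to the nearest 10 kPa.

q_all ≈ 410 kPa

N_q = e^(π·tan34°)·tan²(62°) = 29.44; N_c = (N_q − 1)/tanφ' = 42.16.
Overburden at base level: q = 15.6 × 2.25 = 35.1 kPa.
Below the base the soil is submerged, so the ½γBN_γ term uses γ' = 17.5 − 9.81 = 7.69 kN/m³.
Cohesion term c·N_c·s_c = 5.6 × 42.164 × 1.3 = 306.95 kPa; surcharge term q·N_q = 35.1 × 29.44 = 1033.3 kPa; self-weight term 0.5·γ·B·N_γ·s_γ = 0.5 × 7.69 × 1.39 × 28.8 × 0.6 = 92.354 kPa.
q_ult = 306.95 + 1033.3 + 92.354 = 1432.6 kPa.
q_all = 1432.6 / 3.5 = 409.33 kPa.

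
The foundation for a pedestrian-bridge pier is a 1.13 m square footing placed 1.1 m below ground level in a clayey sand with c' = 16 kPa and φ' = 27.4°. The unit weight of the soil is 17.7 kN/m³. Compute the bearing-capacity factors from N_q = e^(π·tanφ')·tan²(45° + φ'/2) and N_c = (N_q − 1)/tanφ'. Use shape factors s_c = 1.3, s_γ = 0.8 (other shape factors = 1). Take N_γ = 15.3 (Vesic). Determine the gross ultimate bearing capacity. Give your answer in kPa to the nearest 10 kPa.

q_ult ≈ 900 kPa

tan27.4° = 0.5184, so N_q = e^(π×0.5184)·tan²(58.7°) = 5.096 × 2.705 = 13.78.
N_c = (13.78 − 1)/tan27.4° = 24.66.
q = γ·D_f = 17.7 × 1.1 = 19.47 kPa.
c·N_c·s_c = 16 × 24.665 × 1.3 = 513.02 kPa
q·N_q = 19.47 × 13.785 = 268.39 kPa
0.5·γ·B·N_γ·s_γ = 0.5 × 17.7 × 1.13 × 15.3 × 0.8 = 122.41 kPa
q_ult = 513.02 + 268.39 + 122.41 = 903.82 kPa.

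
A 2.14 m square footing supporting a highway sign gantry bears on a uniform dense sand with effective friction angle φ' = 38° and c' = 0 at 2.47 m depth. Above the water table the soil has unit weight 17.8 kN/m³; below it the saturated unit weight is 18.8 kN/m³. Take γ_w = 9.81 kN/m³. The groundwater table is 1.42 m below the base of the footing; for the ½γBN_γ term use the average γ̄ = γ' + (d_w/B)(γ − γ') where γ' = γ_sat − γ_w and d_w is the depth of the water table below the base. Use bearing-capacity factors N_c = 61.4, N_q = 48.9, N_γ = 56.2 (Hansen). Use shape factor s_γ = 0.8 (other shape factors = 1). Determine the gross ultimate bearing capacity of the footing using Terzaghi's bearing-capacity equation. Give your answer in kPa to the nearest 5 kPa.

q_ult ≈ 2865 kPa

Overburden at base level: q = 17.8 × 2.47 = 43.966 kPa.
The water table is 1.42 m below the base (< B = 2.14 m), so the ½γBN_γ term uses γ̄ = γ' + (d_w/B)(γ − γ') = 8.99 + (1.42/2.14)(17.8 − 8.99) = 14.836 kN/m³.
Surcharge term q·N_q = 43.966 × 48.9 = 2149.9 kPa; self-weight term 0.5·γ·B·N_γ·s_γ = 0.5 × 14.836 × 2.14 × 56.2 × 0.8 = 713.71 kPa.
q_ult = 2149.9 + 713.71 = 2863.7 kPa.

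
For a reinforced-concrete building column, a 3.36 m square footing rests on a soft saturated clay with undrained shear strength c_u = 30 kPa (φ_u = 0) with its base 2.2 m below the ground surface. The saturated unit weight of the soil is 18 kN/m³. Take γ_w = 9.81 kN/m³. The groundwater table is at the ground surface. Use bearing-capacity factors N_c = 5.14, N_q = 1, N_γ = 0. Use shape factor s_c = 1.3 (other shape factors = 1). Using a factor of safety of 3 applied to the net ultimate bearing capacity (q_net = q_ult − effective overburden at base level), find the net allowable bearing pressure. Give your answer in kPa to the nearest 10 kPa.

q_all(net) ≈ 70 kPa

γ' = 18 − 9.81 = 8.19 kN/m³ (submerged throughout). q = 8.19 × 2.2 = 18.018 kPa.
c·N_c·s_c = 30 × 5.14 × 1.3 = 200.46 kPa
q·N_q = 18.018 × 1 = 18.018 kPa
q_ult = 200.46 + 18.018 = 218.48 kPa.
Net ultimate: q_net = 218.48 − 18.018 = 200.46 kPa.
q_all(net) = 200.46 / 3 = 66.82 kPa.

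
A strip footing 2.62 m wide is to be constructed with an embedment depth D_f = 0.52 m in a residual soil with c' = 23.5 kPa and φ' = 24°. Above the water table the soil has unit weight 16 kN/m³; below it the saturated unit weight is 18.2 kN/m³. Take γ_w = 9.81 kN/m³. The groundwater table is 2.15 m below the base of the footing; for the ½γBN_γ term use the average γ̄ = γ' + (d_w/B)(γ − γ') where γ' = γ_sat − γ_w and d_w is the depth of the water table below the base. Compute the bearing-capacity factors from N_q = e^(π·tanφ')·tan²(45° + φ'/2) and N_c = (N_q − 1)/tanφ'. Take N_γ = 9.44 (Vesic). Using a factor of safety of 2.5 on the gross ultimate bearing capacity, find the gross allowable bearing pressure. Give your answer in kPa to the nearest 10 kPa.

q_all ≈ 290 kPa

N_q = e^(π·tan24°)·tan²(57°) = 9.6; N_c = (N_q − 1)/tanφ' = 19.32.
Overburden at base level: q = 16 × 0.52 = 8.32 kPa.
The water table is 2.15 m below the base (< B = 2.62 m), so the ½γBN_γ term uses γ̄ = γ' + (d_w/B)(γ − γ') = 8.39 + (2.15/2.62)(16 − 8.39) = 14.635 kN/m³.
Cohesion term c·N_c = 23.5 × 19.324 = 454.1 kPa; surcharge term q·N_q = 8.32 × 9.6034 = 79.9 kPa; self-weight term 0.5·γ·B·N_γ = 0.5 × 14.635 × 2.62 × 9.44 = 180.98 kPa.
q_ult = 454.1 + 79.9 + 180.98 = 714.98 kPa.
q_all = 714.98 / 2.5 = 285.99 kPa.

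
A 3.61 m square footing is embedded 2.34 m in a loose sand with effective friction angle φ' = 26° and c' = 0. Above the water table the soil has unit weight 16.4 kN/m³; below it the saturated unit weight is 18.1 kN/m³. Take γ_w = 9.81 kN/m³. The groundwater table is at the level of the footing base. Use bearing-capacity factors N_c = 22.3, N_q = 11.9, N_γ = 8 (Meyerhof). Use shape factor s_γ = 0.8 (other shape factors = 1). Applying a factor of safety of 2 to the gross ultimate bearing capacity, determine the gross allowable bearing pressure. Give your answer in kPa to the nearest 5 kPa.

Effective surcharge at the founding depth q = γ·D_f = 16.4 × 2.34 = 38.376 kPa.
The water table coincides with the base, so in the self-weight term γ → γ' = 8.29 kN/m³.
q_ult = q·N_q + 0.5·γ·B·N_γ·s_γ
     = 38.376 × 11.9 + 0.5 × 8.29 × 3.61 × 8 × 0.8
     = 456.67 + 95.766 = 552.44 kPa.
q_all = q_ult / FS = 552.44 / 2 = 276.22 kPa.

q_all ≈ 275 kPa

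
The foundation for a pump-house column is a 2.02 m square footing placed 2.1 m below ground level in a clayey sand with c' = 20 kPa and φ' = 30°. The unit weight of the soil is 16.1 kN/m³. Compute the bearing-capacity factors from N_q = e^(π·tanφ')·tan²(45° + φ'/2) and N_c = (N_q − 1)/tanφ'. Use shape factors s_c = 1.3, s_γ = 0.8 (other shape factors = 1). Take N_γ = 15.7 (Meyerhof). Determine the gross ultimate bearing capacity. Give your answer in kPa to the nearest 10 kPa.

q_ult ≈ 1610 kPa

tan30° = 0.5774, so N_q = e^(π×0.5774)·tan²(60°) = 6.134 × 3.0 = 18.4.
N_c = (18.4 − 1)/tan30° = 30.14.
Effective surcharge at the founding depth q = γ·D_f = 16.1 × 2.1 = 33.81 kPa.
q_ult = c·N_c·s_c + q·N_q + 0.5·γ·B·N_γ·s_γ
     = 20 × 30.14 × 1.3 + 33.81 × 18.401 + 0.5 × 16.1 × 2.02 × 15.7 × 0.8
     = 783.63 + 622.14 + 204.24 = 1610 kPa.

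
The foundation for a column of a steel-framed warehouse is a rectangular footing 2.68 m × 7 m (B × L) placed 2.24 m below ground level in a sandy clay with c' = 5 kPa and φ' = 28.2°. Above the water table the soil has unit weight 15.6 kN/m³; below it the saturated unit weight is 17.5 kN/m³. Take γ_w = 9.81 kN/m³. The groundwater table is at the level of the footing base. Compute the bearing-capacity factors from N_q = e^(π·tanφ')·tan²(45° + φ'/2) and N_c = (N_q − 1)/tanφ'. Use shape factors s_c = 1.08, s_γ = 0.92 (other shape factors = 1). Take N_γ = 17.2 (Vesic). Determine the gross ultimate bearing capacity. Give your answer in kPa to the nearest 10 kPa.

tan28.2° = 0.5362, so N_q = e^(π×0.5362)·tan²(59.1°) = 5.39 × 2.792 = 15.05.
N_c = (15.05 − 1)/tan28.2° = 26.2.
Effective surcharge at the founding depth q = γ·D_f = 15.6 × 2.24 = 34.944 kPa.
The water table coincides with the base, so in the self-weight term γ → γ' = 7.69 kN/m³.
q_ult = c·N_c·s_c + q·N_q + 0.5·γ·B·N_γ·s_γ
     = 5 × 26.198 × 1.08 + 34.944 × 15.047 + 0.5 × 7.69 × 2.68 × 17.2 × 0.92
     = 141.47 + 525.82 + 163.06 = 830.35 kPa.

q_ult ≈ 830 kPa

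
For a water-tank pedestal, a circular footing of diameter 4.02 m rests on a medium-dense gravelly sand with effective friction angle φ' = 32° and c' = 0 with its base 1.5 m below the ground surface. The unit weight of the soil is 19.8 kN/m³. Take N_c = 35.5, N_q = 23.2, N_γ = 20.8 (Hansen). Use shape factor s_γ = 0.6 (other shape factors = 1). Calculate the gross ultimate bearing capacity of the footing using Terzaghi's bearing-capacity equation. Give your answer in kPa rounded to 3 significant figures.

q = γ·D_f = 19.8 × 1.5 = 29.7 kPa.
q·N_q = 29.7 × 23.2 = 689.04 kPa
0.5·γ·B·N_γ·s_γ = 0.5 × 19.8 × 4.02 × 20.8 × 0.6 = 496.68 kPa
q_ult = 689.04 + 496.68 = 1185.7 kPa.

q_ult ≈ 1190 kPa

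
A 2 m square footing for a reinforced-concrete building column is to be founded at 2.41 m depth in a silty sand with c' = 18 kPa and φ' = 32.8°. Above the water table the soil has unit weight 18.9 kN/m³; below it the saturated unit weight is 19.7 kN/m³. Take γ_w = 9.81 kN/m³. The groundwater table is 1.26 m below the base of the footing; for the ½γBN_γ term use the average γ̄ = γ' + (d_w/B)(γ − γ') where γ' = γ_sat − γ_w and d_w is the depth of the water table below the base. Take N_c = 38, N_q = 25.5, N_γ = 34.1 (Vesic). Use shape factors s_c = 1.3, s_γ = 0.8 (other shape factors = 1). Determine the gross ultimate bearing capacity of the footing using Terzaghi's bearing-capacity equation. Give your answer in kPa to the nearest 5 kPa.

q = γ·D_f = 18.9 × 2.41 = 45.549 kPa.
γ' = 9.89 kN/m³; averaging over the depth B below the base, γ̄ = γ' + (d_w/B)(γ − γ') = 15.566 kN/m³.
c·N_c·s_c = 18 × 38 × 1.3 = 889.2 kPa
q·N_q = 45.549 × 25.5 = 1161.5 kPa
0.5·γ·B·N_γ·s_γ = 0.5 × 15.566 × 2 × 34.1 × 0.8 = 424.65 kPa
q_ult = 889.2 + 1161.5 + 424.65 = 2475.3 kPa.

q_ult ≈ 2475 kPa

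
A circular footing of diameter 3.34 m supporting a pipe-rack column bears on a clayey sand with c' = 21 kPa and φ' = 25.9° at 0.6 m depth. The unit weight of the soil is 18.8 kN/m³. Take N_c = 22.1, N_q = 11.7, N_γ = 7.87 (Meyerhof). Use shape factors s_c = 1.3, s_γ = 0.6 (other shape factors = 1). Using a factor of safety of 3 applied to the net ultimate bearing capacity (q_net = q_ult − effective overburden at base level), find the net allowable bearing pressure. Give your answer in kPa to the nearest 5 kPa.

q_all(net) ≈ 290 kPa

Effective surcharge at the founding depth q = γ·D_f = 18.8 × 0.6 = 11.28 kPa.
q_ult = c·N_c·s_c + q·N_q + 0.5·γ·B·N_γ·s_γ
     = 21 × 22.1 × 1.3 + 11.28 × 11.7 + 0.5 × 18.8 × 3.34 × 7.87 × 0.6
     = 603.33 + 131.98 + 148.25 = 883.56 kPa.
Net ultimate: q_net = 883.56 − 11.28 = 872.28 kPa.
q_all(net) = 872.28 / 3 = 290.76 kPa.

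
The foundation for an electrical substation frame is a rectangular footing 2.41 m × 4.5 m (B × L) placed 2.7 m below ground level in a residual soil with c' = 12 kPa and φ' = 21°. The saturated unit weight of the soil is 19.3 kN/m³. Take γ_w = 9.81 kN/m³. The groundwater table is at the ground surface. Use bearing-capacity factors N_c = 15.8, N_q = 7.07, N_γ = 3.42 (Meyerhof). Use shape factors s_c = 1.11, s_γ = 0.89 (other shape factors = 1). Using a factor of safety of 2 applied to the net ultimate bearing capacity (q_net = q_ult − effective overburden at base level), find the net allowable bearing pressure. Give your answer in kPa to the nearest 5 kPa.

q_all(net) ≈ 200 kPa

With the water table at the surface the whole profile is submerged: γ' = 19.3 − 9.81 = 9.49 kN/m³, so q = γ'·D_f = 25.623 kPa; the same γ' applies in the ½γBN_γ term.
q_ult = c·N_c·s_c + q·N_q + 0.5·γ·B·N_γ·s_γ
     = 12 × 15.8 × 1.11 + 25.623 × 7.07 + 0.5 × 9.49 × 2.41 × 3.42 × 0.89
     = 210.46 + 181.15 + 34.807 = 426.42 kPa.
Net ultimate: q_net = 426.42 − 25.623 = 400.79 kPa.
q_all(net) = 400.79 / 2 = 200.4 kPa.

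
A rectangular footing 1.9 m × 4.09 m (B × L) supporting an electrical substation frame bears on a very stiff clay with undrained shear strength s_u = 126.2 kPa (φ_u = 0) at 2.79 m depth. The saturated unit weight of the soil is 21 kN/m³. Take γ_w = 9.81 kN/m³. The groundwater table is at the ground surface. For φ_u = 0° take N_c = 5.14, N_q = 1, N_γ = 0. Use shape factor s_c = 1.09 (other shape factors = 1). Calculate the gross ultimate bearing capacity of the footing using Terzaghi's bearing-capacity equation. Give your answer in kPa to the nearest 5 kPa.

q_ult ≈ 740 kPa

γ' = 21 − 9.81 = 11.19 kN/m³ (submerged throughout). q = 11.19 × 2.79 = 31.22 kPa.
c·N_c·s_c = 126.2 × 5.14 × 1.09 = 707.05 kPa
q·N_q = 31.22 × 1 = 31.22 kPa
q_ult = 707.05 + 31.22 = 738.27 kPa.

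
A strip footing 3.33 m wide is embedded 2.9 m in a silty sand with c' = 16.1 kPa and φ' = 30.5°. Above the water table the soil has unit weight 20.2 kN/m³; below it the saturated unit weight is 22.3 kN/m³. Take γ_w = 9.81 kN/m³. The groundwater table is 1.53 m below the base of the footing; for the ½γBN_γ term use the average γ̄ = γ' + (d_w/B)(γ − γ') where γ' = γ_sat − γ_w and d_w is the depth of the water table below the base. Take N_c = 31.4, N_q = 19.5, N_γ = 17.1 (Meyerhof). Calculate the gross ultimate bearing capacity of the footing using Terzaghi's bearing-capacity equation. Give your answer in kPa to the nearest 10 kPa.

q_ult ≈ 2100 kPa

Effective surcharge at the founding depth q = γ·D_f = 20.2 × 2.9 = 58.58 kPa.
With d_w = 1.53 m < B, γ̄ = 12.49 + (1.53/3.33) × (20.2 − 12.49) = 16.032 kN/m³.
q_ult = c·N_c + q·N_q + 0.5·γ·B·N_γ
     = 16.1 × 31.4 + 58.58 × 19.5 + 0.5 × 16.032 × 3.33 × 17.1
     = 505.54 + 1142.3 + 456.47 = 2104.3 kPa.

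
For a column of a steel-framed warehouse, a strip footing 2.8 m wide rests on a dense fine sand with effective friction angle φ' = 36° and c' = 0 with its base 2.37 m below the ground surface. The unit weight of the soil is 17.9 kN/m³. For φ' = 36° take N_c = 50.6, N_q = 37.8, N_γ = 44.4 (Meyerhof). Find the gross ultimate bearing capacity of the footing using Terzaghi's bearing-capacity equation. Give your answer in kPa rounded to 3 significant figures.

Overburden at base level: q = 17.9 × 2.37 = 42.423 kPa.
Surcharge term q·N_q = 42.423 × 37.8 = 1603.6 kPa; self-weight term 0.5·γ·B·N_γ = 0.5 × 17.9 × 2.8 × 44.4 = 1112.7 kPa.
q_ult = 1603.6 + 1112.7 = 2716.3 kPa.

q_ult ≈ 2720 kPa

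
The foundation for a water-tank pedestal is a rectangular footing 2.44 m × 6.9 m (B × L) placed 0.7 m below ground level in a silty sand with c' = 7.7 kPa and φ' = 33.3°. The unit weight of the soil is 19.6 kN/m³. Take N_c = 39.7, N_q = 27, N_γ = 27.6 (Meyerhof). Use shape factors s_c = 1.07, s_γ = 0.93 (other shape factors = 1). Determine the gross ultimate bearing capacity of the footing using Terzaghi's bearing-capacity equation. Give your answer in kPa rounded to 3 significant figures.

Effective surcharge at the founding depth q = γ·D_f = 19.6 × 0.7 = 13.72 kPa.
q_ult = c·N_c·s_c + q·N_q + 0.5·γ·B·N_γ·s_γ
     = 7.7 × 39.7 × 1.07 + 13.72 × 27 + 0.5 × 19.6 × 2.44 × 27.6 × 0.93
     = 327.09 + 370.44 + 613.77 = 1311.3 kPa.

q_ult ≈ 1310 kPa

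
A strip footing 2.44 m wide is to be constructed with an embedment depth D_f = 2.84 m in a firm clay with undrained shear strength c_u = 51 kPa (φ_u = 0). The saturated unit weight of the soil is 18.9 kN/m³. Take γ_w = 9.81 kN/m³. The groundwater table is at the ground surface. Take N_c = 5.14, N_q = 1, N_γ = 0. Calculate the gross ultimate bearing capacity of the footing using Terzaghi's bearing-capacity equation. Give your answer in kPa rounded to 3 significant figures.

q_ult ≈ 288 kPa

γ' = 18.9 − 9.81 = 9.09 kN/m³ (submerged throughout). q = 9.09 × 2.84 = 25.816 kPa.
c·N_c = 51 × 5.14 = 262.14 kPa
q·N_q = 25.816 × 1 = 25.816 kPa
q_ult = 262.14 + 25.816 = 287.96 kPa.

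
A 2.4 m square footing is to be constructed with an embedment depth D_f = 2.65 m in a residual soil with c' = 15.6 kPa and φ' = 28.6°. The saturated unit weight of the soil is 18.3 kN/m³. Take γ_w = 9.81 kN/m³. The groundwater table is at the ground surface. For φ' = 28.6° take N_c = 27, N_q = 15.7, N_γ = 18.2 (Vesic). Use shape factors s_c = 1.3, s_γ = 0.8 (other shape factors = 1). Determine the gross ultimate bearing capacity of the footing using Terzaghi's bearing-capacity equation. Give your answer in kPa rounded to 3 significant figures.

q_ult ≈ 1050 kPa

With the water table at the surface the whole profile is submerged: γ' = 18.3 − 9.81 = 8.49 kN/m³, so q = γ'·D_f = 22.498 kPa; the same γ' applies in the ½γBN_γ term.
q_ult = c·N_c·s_c + q·N_q + 0.5·γ·B·N_γ·s_γ
     = 15.6 × 27 × 1.3 + 22.498 × 15.7 + 0.5 × 8.49 × 2.4 × 18.2 × 0.8
     = 547.56 + 353.23 + 148.34 = 1049.1 kPa.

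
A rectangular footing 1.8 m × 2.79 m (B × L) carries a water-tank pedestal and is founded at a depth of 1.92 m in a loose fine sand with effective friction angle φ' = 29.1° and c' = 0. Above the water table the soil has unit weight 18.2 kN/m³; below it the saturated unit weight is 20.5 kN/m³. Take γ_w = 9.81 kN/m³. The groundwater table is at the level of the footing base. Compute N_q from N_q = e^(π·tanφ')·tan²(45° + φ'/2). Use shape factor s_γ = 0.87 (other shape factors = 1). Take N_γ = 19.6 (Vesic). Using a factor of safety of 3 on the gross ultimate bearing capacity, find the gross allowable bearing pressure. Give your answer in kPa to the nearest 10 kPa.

q_all ≈ 250 kPa

N_q = e^(π·tan29.1°)·tan²(59.55°) = 16.63.
Effective surcharge at the founding depth q = γ·D_f = 18.2 × 1.92 = 34.944 kPa.
The water table coincides with the base, so in the self-weight term γ → γ' = 10.69 kN/m³.
q_ult = q·N_q + 0.5·γ·B·N_γ·s_γ
     = 34.944 × 16.628 + 0.5 × 10.69 × 1.8 × 19.6 × 0.87
     = 581.05 + 164.06 = 745.11 kPa.
q_all = 745.11 / 3 = 248.37 kPa.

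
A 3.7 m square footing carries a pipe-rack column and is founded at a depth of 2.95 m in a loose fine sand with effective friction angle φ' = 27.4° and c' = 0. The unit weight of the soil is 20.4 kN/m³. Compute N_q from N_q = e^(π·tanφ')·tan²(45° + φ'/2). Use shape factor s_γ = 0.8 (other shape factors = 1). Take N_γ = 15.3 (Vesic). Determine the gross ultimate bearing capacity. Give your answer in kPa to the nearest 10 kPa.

q_ult ≈ 1290 kPa

tan27.4° = 0.5184, so N_q = e^(π×0.5184)·tan²(58.7°) = 5.096 × 2.705 = 13.78.
Effective surcharge at the founding depth q = γ·D_f = 20.4 × 2.95 = 60.18 kPa.
q_ult = q·N_q + 0.5·γ·B·N_γ·s_γ
     = 60.18 × 13.785 + 0.5 × 20.4 × 3.7 × 15.3 × 0.8
     = 829.58 + 461.94 = 1291.5 kPa.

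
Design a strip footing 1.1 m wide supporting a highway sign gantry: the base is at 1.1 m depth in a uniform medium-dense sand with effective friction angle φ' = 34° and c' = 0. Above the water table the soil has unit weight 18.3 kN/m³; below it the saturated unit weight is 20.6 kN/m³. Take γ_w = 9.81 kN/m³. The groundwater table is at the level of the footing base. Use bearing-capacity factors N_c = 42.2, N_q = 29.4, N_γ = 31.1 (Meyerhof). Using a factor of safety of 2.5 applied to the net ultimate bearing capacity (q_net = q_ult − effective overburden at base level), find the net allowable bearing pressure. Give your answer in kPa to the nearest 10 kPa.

q_all(net) ≈ 300 kPa

Effective surcharge at the founding depth q = γ·D_f = 18.3 × 1.1 = 20.13 kPa.
The water table coincides with the base, so in the self-weight term γ → γ' = 10.79 kN/m³.
q_ult = q·N_q + 0.5·γ·B·N_γ
     = 20.13 × 29.4 + 0.5 × 10.79 × 1.1 × 31.1
     = 591.82 + 184.56 = 776.38 kPa.
Net ultimate: q_net = 776.38 − 20.13 = 756.25 kPa.
q_all(net) = 756.25 / 2.5 = 302.5 kPa.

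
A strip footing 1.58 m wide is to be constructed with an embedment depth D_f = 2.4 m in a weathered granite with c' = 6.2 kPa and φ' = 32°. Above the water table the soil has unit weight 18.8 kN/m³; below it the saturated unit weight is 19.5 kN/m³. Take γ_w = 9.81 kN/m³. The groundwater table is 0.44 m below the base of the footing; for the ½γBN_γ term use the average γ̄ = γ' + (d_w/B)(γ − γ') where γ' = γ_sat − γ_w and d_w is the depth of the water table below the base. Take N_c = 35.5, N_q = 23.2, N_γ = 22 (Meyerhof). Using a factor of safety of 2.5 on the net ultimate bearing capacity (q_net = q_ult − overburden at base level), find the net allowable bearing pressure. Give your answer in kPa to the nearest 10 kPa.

q = γ·D_f = 18.8 × 2.4 = 45.12 kPa.
γ' = 9.69 kN/m³; averaging over the depth B below the base, γ̄ = γ' + (d_w/B)(γ − γ') = 12.227 kN/m³.
c·N_c = 6.2 × 35.5 = 220.1 kPa
q·N_q = 45.12 × 23.2 = 1046.8 kPa
0.5·γ·B·N_γ = 0.5 × 12.227 × 1.58 × 22 = 212.5 kPa
q_ult = 220.1 + 1046.8 + 212.5 = 1479.4 kPa.
q_net = 1479.4 − 45.12 = 1434.3 kPa.
q_all(net) = 1434.3 / 2.5 = 573.71 kPa.

q_all(net) ≈ 570 kPa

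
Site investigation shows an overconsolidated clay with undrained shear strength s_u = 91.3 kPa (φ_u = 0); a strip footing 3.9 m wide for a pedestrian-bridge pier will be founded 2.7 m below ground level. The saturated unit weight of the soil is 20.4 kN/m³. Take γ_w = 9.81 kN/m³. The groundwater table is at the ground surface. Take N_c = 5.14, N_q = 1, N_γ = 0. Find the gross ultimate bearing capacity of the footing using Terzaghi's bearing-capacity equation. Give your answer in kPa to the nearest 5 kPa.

With the water table at the surface the whole profile is submerged: γ' = 20.4 − 9.81 = 10.59 kN/m³, so q = γ'·D_f = 28.593 kPa.
q_ult = c·N_c + q·N_q
     = 91.3 × 5.14 + 28.593 × 1
     = 469.28 + 28.593 = 497.88 kPa.

q_ult ≈ 500 kPa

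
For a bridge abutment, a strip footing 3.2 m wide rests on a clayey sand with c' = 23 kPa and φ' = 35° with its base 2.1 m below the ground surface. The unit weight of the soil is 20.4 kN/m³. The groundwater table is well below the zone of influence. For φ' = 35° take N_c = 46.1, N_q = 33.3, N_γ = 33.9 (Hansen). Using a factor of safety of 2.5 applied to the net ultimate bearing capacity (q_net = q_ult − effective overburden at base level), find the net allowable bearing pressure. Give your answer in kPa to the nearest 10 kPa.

q_all(net) ≈ 1420 kPa

q = γ·D_f = 20.4 × 2.1 = 42.84 kPa.
c·N_c = 23 × 46.1 = 1060.3 kPa
q·N_q = 42.84 × 33.3 = 1426.6 kPa
0.5·γ·B·N_γ = 0.5 × 20.4 × 3.2 × 33.9 = 1106.5 kPa
q_ult = 1060.3 + 1426.6 + 1106.5 = 3593.4 kPa.
Net ultimate: q_net = 3593.4 − 42.84 = 3550.5 kPa.
q_all(net) = 3550.5 / 2.5 = 1420.2 kPa.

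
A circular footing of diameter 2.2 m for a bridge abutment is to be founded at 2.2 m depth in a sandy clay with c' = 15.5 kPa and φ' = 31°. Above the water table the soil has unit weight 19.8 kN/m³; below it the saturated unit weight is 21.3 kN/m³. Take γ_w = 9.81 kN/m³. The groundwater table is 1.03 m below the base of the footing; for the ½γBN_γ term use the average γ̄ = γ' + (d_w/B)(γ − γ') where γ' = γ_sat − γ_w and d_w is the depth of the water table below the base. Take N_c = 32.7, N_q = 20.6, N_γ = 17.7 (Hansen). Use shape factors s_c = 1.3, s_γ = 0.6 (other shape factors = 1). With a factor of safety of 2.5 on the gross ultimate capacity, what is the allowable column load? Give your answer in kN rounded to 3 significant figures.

Overburden at base level: q = 19.8 × 2.2 = 43.56 kPa.
The water table is 1.03 m below the base (< B = 2.2 m), so the ½γBN_γ term uses γ̄ = γ' + (d_w/B)(γ − γ') = 11.49 + (1.03/2.2)(19.8 − 11.49) = 15.381 kN/m³.
Cohesion term c·N_c·s_c = 15.5 × 32.7 × 1.3 = 658.91 kPa; surcharge term q·N_q = 43.56 × 20.6 = 897.34 kPa; self-weight term 0.5·γ·B·N_γ·s_γ = 0.5 × 15.381 × 2.2 × 17.7 × 0.6 = 179.68 kPa.
q_ult = 658.91 + 897.34 + 179.68 = 1735.9 kPa.
Gross allowable pressure q_all = 1735.9 / 2.5 = 694.37 kPa.
Footing area = 3.8013 m², so allowable column load = 694.37 × 3.8013 = 2639.5 kN.

P_all ≈ 2640 kN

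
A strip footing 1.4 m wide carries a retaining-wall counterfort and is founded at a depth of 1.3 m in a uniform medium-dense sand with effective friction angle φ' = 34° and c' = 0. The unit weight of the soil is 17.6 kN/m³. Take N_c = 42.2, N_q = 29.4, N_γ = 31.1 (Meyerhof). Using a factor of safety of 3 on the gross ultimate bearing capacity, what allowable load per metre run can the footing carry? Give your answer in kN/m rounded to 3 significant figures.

Overburden at base level: q = 17.6 × 1.3 = 22.88 kPa.
Surcharge term q·N_q = 22.88 × 29.4 = 672.67 kPa; self-weight term 0.5·γ·B·N_γ = 0.5 × 17.6 × 1.4 × 31.1 = 383.15 kPa.
q_ult = 672.67 + 383.15 = 1055.8 kPa.
Gross allowable pressure q_all = 1055.8 / 3 = 351.94 kPa.
Allowable wall load = q_all × B = 351.94 × 1.4 = 492.72 kN per metre run.

≈ 493 kN/m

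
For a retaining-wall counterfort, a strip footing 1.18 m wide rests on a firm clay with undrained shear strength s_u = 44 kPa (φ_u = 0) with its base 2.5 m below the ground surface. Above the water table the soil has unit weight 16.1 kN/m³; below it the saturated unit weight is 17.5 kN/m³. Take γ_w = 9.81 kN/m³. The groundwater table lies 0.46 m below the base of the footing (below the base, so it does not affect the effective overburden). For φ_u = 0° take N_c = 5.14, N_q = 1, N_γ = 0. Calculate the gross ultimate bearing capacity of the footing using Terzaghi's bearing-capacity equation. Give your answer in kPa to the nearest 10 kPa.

q = γ·D_f = 16.1 × 2.5 = 40.25 kPa.
c·N_c = 44 × 5.14 = 226.16 kPa
q·N_q = 40.25 × 1 = 40.25 kPa
q_ult = 226.16 + 40.25 = 266.41 kPa.

q_ult ≈ 270 kPa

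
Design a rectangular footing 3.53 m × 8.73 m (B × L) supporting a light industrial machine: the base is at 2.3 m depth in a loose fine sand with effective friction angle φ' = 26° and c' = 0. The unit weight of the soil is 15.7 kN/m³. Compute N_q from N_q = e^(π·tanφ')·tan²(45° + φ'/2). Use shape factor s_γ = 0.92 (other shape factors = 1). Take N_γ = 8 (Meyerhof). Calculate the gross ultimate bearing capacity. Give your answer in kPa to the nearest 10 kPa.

q_ult ≈ 630 kPa

tan26° = 0.4877, so N_q = e^(π×0.4877)·tan²(58°) = 4.629 × 2.561 = 11.85.
q = γ·D_f = 15.7 × 2.3 = 36.11 kPa.
q·N_q = 36.11 × 11.854 = 428.06 kPa
0.5·γ·B·N_γ·s_γ = 0.5 × 15.7 × 3.53 × 8 × 0.92 = 203.95 kPa
q_ult = 428.06 + 203.95 = 632 kPa.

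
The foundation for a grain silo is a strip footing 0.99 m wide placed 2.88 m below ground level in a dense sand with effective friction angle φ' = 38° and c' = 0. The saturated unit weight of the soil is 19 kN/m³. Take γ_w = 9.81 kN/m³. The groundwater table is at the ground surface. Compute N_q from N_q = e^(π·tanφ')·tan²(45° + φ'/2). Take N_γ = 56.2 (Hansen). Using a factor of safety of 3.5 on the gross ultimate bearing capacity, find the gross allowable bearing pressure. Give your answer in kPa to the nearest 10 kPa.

q_all ≈ 440 kPa

N_q = e^(π·tan38°)·tan²(64°) = 48.93.
γ' = 19 − 9.81 = 9.19 kN/m³ (submerged throughout). q = 9.19 × 2.88 = 26.467 kPa; the same γ' applies in the ½γBN_γ term.
q·N_q = 26.467 × 48.933 = 1295.1 kPa
0.5·γ·B·N_γ = 0.5 × 9.19 × 0.99 × 56.2 = 255.66 kPa
q_ult = 1295.1 + 255.66 = 1550.8 kPa.
q_all = 1550.8 / 3.5 = 443.08 kPa.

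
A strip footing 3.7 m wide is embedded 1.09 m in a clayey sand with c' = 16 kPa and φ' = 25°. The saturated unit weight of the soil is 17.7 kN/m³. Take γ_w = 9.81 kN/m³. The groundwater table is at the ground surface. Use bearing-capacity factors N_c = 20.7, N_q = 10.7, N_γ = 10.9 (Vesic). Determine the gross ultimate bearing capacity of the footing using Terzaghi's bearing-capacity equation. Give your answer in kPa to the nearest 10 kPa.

Water table at ground surface, so effective unit weight γ' = 17.7 − 9.81 = 7.89 kN/m³ is used throughout; overburden q = 7.89 × 1.09 = 8.6001 kPa; the same γ' applies in the ½γBN_γ term.
Cohesion term c·N_c = 16 × 20.7 = 331.2 kPa; surcharge term q·N_q = 8.6001 × 10.7 = 92.021 kPa; self-weight term 0.5·γ·B·N_γ = 0.5 × 7.89 × 3.7 × 10.9 = 159.1 kPa.
q_ult = 331.2 + 92.021 + 159.1 = 582.32 kPa.

q_ult ≈ 580 kPa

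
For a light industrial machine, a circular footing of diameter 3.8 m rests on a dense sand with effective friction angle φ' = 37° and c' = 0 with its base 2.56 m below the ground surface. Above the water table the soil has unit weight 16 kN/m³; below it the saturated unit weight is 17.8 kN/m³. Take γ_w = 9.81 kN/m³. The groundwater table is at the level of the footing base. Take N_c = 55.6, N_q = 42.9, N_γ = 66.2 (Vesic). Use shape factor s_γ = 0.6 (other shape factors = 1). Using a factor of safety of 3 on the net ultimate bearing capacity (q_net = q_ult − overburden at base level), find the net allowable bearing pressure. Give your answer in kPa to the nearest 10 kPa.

Overburden at base level: q = 16 × 2.56 = 40.96 kPa.
Below the base the soil is submerged, so the ½γBN_γ term uses γ' = 17.8 − 9.81 = 7.99 kN/m³.
Surcharge term q·N_q = 40.96 × 42.9 = 1757.2 kPa; self-weight term 0.5·γ·B·N_γ·s_γ = 0.5 × 7.99 × 3.8 × 66.2 × 0.6 = 602.99 kPa.
q_ult = 1757.2 + 602.99 = 2360.2 kPa.
q_net = 2360.2 − 40.96 = 2319.2 kPa.
q_all(net) = 2319.2 / 3 = 773.07 kPa.

q_all(net) ≈ 770 kPa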